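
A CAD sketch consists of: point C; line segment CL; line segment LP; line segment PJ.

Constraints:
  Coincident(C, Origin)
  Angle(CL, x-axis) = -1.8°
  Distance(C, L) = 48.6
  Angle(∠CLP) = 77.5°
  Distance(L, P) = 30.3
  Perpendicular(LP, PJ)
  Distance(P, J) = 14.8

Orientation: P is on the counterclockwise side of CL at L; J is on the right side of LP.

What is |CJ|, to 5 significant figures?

65.315

∠CLP = 77.5°, so LP runs at -1.8° + (180° − 77.5°) = 100.70° from the x-axis; with |LP| = 30.3, P = L + 30.3·(cos 100.70°, sin 100.70°) = (42.950, 28.247). The perpendicularity gives PJ at right angles to LP; with |PJ| = 14.8 on the right of LP, J = P + 14.8·(0.98261, 0.18567) = (57.493, 30.994). Then |CJ| = |J − C| = 65.315.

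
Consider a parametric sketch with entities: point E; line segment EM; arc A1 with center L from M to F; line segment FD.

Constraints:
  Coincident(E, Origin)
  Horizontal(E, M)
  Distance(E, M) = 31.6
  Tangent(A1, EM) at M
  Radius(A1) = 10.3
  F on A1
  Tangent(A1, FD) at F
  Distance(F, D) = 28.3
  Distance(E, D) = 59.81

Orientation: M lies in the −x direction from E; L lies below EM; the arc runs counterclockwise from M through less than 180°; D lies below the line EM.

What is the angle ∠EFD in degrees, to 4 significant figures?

114.2°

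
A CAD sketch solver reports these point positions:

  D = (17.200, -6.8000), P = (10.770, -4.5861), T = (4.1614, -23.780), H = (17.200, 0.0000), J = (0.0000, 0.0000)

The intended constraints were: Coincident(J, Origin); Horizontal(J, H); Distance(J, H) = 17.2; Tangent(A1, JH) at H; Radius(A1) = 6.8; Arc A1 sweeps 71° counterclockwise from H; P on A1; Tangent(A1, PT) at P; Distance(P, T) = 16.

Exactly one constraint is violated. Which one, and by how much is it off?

Distance(P, T) = 16 — off by 4.30.

J = (0.00, 0.00) ✓; J.y = 0.00, H.y = 0.00 ✓; |JH| = 17.20 ✓; ∠(DH, HJ) = 90.00° ✓; |DH| = 6.800 ✓; bearing(D→P) − bearing(D→H) = 71.00° ✓; |DP| = 6.800 ✓; ∠(DP, PT) = 90.00° ✓; |PT| = 20.30 ✗.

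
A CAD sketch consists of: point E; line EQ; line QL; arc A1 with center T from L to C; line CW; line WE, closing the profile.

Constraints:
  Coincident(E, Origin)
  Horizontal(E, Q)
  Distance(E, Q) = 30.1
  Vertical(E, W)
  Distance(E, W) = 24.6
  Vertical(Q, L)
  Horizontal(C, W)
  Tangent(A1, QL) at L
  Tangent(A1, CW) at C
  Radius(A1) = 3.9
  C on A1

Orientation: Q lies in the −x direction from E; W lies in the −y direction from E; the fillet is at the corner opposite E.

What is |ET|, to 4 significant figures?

33.39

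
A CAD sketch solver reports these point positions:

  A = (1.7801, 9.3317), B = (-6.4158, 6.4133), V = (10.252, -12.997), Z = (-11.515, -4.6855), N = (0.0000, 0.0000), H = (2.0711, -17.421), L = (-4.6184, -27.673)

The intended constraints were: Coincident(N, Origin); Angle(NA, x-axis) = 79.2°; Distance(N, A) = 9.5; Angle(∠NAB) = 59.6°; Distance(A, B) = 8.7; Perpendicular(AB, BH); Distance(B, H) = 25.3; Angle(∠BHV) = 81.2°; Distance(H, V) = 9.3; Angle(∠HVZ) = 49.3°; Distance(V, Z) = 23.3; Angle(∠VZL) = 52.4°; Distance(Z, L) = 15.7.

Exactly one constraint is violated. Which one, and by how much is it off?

Distance(Z, L) = 15.7 — off by 8.30.

N = (0.00, 0.00) ✓; NA at 79.20° ✓; |NA| = 9.500 ✓; ∠NAB = 59.60° ✓; |AB| = 8.700 ✓; ∠(AB, BH) = 90.00° ✓; |BH| = 25.30 ✓; ∠BHV = 81.20° ✓; |HV| = 9.300 ✓; ∠HVZ = 49.30° ✓; |VZ| = 23.30 ✓; ∠VZL = 52.40° ✓; |ZL| = 24.00 ✗.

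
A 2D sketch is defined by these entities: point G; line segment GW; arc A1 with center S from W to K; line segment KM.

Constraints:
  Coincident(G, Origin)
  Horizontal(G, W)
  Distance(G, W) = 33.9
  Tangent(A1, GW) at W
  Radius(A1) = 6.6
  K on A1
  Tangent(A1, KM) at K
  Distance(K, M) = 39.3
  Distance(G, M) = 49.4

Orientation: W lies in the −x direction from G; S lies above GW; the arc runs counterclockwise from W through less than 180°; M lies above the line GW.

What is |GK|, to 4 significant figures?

27.94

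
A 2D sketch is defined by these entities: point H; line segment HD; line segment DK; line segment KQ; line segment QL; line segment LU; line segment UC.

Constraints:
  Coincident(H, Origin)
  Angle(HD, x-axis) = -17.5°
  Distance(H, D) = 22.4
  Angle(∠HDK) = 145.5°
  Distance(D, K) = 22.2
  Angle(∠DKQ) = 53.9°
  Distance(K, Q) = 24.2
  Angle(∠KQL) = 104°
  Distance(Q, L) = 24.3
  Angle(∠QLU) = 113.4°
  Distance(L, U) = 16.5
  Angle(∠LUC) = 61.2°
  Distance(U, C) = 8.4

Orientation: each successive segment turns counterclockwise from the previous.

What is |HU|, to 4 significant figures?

19.10

H is at the origin; HD runs at -17.5° with length 22.4, so D = (21.36, -6.736). ∠HDK = 145.5° gives DK at 17.00° from the x-axis; with |DK| = 22.2, K = (42.59, -0.2452). ∠DKQ = 53.9° gives KQ at 143.1° from the x-axis; with |KQ| = 24.2, Q = (23.24, 14.29). ∠KQL = 104.0° gives QL at -140.9° from the x-axis; with |QL| = 24.3, L = (4.383, -1.040). ∠QLU = 113.4° gives LU at -74.30° from the x-axis; with |LU| = 16.5, U = (8.848, -16.92). Then |HU| = |U − H| = 19.10.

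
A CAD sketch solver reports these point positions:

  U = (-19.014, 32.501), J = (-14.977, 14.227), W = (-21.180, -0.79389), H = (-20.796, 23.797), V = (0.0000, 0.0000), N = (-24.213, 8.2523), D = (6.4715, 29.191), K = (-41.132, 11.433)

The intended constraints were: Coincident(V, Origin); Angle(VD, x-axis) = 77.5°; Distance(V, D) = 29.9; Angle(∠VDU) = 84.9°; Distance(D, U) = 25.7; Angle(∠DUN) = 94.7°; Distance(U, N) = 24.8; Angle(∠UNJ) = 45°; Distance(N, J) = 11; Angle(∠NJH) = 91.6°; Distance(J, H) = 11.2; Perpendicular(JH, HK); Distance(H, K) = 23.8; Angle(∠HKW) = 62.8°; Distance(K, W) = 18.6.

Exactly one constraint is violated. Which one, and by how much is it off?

Distance(K, W) = 18.6 — off by 4.80.

V = (0.00, 0.00) ✓; VD at 77.50° ✓; |VD| = 29.90 ✓; ∠VDU = 84.90° ✓; |DU| = 25.70 ✓; ∠DUN = 94.70° ✓; |UN| = 24.80 ✓; ∠UNJ = 45.00° ✓; |NJ| = 11.00 ✓; ∠NJH = 91.60° ✓; |JH| = 11.20 ✓; ∠(JH, HK) = 90.00° ✓; |HK| = 23.80 ✓; ∠HKW = 62.80° ✓; |KW| = 23.40 ✗.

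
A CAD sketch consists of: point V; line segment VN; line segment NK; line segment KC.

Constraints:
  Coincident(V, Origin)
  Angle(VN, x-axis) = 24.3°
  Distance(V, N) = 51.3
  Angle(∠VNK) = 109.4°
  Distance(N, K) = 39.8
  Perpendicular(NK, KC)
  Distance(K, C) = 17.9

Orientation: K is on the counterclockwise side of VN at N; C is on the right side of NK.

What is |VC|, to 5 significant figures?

87.320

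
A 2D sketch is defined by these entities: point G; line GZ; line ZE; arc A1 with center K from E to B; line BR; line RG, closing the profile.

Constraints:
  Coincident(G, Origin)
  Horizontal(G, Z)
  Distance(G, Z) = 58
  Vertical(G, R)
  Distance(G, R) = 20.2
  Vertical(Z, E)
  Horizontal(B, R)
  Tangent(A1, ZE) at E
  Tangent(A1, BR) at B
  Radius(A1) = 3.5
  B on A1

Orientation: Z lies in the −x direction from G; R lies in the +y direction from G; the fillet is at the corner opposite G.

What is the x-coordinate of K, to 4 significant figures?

-54.50

G and R share the same x with |GR| = 20.2 and R on the +y side, so R = (0.000, 20.20). The virtual corner opposite G is at (-58.00, 20.20). A1 meets ZE tangentially, so KE is at right angles to ZE and A1 meets BR tangentially, so KB is at right angles to BR, with radius 3.5, so the center K sits 3.5 in from both sides at K = (-54.50, 16.70). So K.x = -54.50.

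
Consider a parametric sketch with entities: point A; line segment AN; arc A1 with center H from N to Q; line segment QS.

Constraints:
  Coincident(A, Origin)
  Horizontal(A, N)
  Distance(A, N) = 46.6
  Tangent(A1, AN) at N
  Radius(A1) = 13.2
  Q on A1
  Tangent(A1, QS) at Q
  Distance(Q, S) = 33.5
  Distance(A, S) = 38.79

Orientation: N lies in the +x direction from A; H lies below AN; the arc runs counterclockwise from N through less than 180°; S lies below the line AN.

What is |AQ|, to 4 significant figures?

35.95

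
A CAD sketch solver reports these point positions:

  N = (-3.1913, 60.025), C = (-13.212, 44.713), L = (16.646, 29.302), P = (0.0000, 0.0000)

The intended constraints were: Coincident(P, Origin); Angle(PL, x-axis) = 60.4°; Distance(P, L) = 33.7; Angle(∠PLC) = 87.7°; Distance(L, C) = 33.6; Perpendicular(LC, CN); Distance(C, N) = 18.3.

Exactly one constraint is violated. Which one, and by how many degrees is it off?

Perpendicular(LC, CN) — off by 5.90°.

P = (0.00, 0.00) ✓; PL at 60.40° ✓; |PL| = 33.70 ✓; ∠PLC = 87.70° ✓; |LC| = 33.60 ✓; ∠(LC, CN) = 95.90° ✗; |CN| = 18.30 ✓.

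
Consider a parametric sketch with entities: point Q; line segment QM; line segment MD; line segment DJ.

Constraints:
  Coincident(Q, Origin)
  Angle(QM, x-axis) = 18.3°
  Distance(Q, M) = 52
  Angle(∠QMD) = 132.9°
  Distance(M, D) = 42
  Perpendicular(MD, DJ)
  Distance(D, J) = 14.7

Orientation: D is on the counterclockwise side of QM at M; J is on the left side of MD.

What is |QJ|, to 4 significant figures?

80.86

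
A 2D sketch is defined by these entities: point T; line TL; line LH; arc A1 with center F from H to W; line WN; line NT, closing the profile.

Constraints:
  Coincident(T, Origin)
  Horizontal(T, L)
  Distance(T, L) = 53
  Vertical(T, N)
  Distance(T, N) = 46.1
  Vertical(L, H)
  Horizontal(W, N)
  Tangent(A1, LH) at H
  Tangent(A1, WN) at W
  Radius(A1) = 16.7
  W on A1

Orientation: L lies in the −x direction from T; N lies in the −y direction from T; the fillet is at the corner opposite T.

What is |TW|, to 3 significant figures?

58.7

T is at the origin; T and L share the same y with |TL| = 53.0 and L on the −x side, so L = (-53.0, 0.00). T and N share the same x with |TN| = 46.1 and N on the −y side, so N = (0.00, -46.1). The virtual corner opposite T is at (-53.0, -46.1). The tangent condition forces FH to be normal to LH and the tangent condition forces FW to be normal to WN, with radius 16.7, so the center F sits 16.7 in from both sides at F = (-36.3, -29.4). That places the tangent points at H = (-53.0, -29.4) on LH and W = (-36.3, -46.1) on WN. Then |TW| = |W − T| = 58.7.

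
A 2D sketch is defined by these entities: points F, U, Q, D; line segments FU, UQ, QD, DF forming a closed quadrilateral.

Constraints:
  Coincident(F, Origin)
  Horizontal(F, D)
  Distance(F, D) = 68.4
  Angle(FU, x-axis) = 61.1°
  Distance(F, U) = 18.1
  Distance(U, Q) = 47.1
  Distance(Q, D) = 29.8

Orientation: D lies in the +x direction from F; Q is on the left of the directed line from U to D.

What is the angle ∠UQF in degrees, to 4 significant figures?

12.83°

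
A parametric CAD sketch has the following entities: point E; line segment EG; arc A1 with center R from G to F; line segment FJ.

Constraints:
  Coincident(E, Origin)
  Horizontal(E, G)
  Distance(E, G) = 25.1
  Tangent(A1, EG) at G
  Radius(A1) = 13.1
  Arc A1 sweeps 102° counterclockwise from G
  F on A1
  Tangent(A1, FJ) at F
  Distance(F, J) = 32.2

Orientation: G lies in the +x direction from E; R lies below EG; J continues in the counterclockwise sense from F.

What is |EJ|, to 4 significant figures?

50.98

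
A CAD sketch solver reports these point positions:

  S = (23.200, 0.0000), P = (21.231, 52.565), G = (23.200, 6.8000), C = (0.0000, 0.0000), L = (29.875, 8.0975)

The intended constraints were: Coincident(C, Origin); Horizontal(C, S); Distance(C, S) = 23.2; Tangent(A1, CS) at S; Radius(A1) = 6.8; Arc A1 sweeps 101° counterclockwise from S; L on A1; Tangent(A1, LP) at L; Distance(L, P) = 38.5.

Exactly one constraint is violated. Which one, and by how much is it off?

Distance(L, P) = 38.5 — off by 6.80.

C = (0.00, 0.00) ✓; C.y = 0.00, S.y = 0.00 ✓; |CS| = 23.20 ✓; ∠(GS, SC) = 90.00° ✓; |GS| = 6.800 ✓; bearing(G→L) − bearing(G→S) = 101.0° ✓; |GL| = 6.800 ✓; ∠(GL, LP) = 90.00° ✓; |LP| = 45.30 ✗.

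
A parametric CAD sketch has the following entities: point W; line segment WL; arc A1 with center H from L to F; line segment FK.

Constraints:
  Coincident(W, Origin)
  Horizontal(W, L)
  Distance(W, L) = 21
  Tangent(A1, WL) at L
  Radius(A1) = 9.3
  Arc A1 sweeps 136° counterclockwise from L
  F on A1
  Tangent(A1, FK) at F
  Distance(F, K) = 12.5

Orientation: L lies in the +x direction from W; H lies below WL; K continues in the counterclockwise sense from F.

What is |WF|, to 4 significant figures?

21.61

W is at the origin; W and L share the same y with |WL| = 21.0 and L on the +x side, so L = (21.00, 0.000). The tangent condition forces HL to be normal to WL, so H = L + (0, -9.3) = (21.00, -9.300). On A1, L sits at bearing 90° from H; a 136° counterclockwise sweep puts F at bearing 226°, so F = H + 9.3·(cos 226°, sin 226°) = (14.54, -15.99). Then |WF| = |F − W| = 21.61.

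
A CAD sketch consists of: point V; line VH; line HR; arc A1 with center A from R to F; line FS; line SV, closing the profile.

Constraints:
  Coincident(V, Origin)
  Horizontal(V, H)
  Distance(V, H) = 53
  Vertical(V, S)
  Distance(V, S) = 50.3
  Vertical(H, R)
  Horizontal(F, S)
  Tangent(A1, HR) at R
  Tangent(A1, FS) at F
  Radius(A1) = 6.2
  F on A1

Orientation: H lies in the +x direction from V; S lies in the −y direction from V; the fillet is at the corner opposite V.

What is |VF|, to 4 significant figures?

68.70

The virtual corner opposite V is at (53.00, -50.30). Tangency of A1 to HR means the radius AR is perpendicular to HR and tangency of A1 to FS means the radius AF is perpendicular to FS, with radius 6.2, so the center A sits 6.2 in from both sides at A = (46.80, -44.10). That places the tangent points at R = (53.00, -44.10) on HR and F = (46.80, -50.30) on FS. Then |VF| = |F − V| = 68.70.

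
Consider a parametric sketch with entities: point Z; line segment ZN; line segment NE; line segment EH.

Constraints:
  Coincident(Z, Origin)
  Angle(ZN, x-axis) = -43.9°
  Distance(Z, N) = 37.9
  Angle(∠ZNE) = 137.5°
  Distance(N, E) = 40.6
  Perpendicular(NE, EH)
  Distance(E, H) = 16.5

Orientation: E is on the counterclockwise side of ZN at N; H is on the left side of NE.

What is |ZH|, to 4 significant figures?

69.14

Z is at the origin; ZN runs at -43.9° with length 37.9, so N = 37.9·(cos -43.9°, sin -43.9°) = (27.31, -26.28). ∠ZNE = 137.5°, so NE runs at -43.9° + (180° − 137.5°) = -1.400° from the x-axis; with |NE| = 40.6, E = N + 40.6·(cos -1.400°, sin -1.400°) = (67.90, -27.27). The perpendicularity gives EH at right angles to NE; with |EH| = 16.5 on the left of NE, H = E + 16.5·(0.02443, 0.9997) = (68.30, -10.78). Then |ZH| = |H − Z| = 69.14.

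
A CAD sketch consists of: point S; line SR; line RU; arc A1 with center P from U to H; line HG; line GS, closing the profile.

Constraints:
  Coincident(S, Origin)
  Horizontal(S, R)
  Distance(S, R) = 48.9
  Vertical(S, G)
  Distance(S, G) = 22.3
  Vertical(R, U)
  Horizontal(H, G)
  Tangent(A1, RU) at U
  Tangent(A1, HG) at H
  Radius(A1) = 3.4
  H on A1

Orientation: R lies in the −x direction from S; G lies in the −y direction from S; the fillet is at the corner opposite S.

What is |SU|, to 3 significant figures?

52.4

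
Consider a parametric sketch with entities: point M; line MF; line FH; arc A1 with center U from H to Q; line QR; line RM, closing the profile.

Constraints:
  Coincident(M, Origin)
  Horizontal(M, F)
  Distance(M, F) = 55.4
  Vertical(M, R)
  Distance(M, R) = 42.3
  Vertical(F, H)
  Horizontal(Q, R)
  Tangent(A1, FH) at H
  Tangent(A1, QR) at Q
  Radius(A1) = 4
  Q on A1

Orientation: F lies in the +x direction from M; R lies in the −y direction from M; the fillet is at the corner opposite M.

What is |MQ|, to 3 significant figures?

66.6

M is at the origin; MF is horizontal with |MF| = 55.4 and F on the +x side, so F = (55.4, 0.00). MR is vertical with |MR| = 42.3 and R on the −y side, so R = (0.00, -42.3). The virtual corner opposite M is at (55.4, -42.3). A1 meets FH tangentially, so UH is at right angles to FH and since A1 is tangent to QR there, UQ ⟂ QR, with radius 4.0, so the center U sits 4.0 in from both sides at U = (51.4, -38.3). That places the tangent points at H = (55.4, -38.3) on FH and Q = (51.4, -42.3) on QR. Then |MQ| = |Q − M| = 66.6.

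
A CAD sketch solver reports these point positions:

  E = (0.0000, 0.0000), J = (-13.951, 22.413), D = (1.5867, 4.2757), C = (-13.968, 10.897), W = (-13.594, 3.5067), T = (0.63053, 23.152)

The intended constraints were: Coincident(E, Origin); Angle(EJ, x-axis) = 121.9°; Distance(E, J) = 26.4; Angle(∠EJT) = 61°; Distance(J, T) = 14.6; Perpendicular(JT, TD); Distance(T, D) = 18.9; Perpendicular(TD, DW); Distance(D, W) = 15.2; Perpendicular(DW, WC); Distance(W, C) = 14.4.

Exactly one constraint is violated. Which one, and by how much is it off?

Distance(W, C) = 14.4 — off by 7.00.

E = (0.00, 0.00) ✓; EJ at 121.9° ✓; |EJ| = 26.40 ✓; ∠EJT = 61.00° ✓; |JT| = 14.60 ✓; ∠(JT, TD) = 90.00° ✓; |TD| = 18.90 ✓; ∠(TD, DW) = 90.00° ✓; |DW| = 15.20 ✓; ∠(DW, WC) = 90.00° ✓; |WC| = 7.400 ✗.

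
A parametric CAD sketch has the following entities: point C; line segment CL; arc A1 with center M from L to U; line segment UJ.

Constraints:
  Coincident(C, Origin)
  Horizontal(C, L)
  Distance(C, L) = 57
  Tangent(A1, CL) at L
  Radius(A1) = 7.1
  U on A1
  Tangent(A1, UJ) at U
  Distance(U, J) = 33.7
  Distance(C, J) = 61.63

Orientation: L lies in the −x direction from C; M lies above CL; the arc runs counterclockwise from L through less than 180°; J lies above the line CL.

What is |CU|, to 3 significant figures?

50.3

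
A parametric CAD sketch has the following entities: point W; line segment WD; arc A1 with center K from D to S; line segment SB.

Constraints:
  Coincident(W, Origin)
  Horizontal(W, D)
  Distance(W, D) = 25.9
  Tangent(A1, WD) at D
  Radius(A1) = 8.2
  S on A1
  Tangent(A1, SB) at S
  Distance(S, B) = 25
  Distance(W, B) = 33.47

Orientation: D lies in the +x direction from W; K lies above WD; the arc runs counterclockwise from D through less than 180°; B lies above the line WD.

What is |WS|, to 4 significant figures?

34.47

W is at the origin; W and D share the same y with |WD| = 25.9 and D on the +x side, so D = (25.90, 0.000). Tangency of A1 to WD means the radius KD is perpendicular to WD, so K = D + (0, 8.2) = (25.90, 8.200). Since KS ⟂ SB (tangency), |KB| = √(8.2² + 25.0²) = 26.31 regardless of where S sits on A1. So B lies on both circle(W, 33.47) and circle(K, 26.31); the above-WD intersection is B = (12.71, 30.96). S is the foot of the tangent from B: S = (31.36, 14.32).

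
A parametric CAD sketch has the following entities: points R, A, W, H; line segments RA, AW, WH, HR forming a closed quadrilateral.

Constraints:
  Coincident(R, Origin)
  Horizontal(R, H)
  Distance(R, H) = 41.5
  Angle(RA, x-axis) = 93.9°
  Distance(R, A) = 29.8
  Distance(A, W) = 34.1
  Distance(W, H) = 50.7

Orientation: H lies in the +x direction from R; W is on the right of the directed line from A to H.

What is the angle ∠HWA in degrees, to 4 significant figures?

73.97°

Checks: |AW| = 34.10 ✓; |WH| = 50.70 ✓.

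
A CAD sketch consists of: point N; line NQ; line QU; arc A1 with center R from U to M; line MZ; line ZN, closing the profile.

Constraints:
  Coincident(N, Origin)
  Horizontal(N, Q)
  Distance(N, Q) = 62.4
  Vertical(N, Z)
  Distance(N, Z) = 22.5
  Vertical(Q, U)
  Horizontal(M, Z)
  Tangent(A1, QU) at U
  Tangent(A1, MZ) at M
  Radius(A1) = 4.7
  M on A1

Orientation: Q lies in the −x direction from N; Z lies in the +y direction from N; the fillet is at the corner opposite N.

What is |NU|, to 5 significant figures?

64.889

The virtual corner opposite N is at (-62.400, 22.500). The tangent condition forces RU to be normal to QU and tangency of A1 to MZ means the radius RM is perpendicular to MZ, with radius 4.7, so the center R sits 4.7 in from both sides at R = (-57.700, 17.800). That places the tangent points at U = (-62.400, 17.800) on QU and M = (-57.700, 22.500) on MZ. Then |NU| = |U − N| = 64.889.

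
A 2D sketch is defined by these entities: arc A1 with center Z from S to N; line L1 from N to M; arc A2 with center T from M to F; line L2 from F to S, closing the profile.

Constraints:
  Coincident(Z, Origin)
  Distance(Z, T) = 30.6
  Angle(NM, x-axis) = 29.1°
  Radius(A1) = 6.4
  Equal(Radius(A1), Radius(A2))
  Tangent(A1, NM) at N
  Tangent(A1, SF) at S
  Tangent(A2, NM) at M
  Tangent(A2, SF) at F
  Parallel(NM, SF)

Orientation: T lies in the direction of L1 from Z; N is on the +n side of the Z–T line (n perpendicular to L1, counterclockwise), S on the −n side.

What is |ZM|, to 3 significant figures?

31.3

The slot axis is L1's direction at 29.1°, so u = (cos 29.1°, sin 29.1°) = (0.874, 0.486) and n = (−sin 29.1°, cos 29.1°) = (-0.486, 0.874). Z is at the origin and T lies 30.6 along u from Z, so T = 30.6·u = (26.7, 14.9). Tangency of A1 to both parallel lines with radius 6.4 puts N and S at Z ± 6.4·n: N = (-3.11, 5.59), S = (3.11, -5.59). Equal radii place M and F the same way about T: M = T + 6.4·n = (23.6, 20.5), F = T − 6.4·n = (29.8, 9.29). Then |ZM| = |M − Z| = 31.3.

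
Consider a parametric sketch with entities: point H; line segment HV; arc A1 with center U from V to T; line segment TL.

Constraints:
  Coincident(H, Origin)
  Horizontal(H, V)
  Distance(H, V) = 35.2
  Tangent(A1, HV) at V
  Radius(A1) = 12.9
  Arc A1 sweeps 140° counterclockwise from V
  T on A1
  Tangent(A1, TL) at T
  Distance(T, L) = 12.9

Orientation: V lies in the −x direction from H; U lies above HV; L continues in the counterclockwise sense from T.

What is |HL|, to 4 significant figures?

48.16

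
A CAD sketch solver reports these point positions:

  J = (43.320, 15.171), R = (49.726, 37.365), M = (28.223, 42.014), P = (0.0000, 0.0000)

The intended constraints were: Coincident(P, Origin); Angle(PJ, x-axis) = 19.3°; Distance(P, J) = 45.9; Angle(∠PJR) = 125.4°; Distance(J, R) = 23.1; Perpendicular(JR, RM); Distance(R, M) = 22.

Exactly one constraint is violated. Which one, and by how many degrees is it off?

Perpendicular(JR, RM) — off by 3.90°.

P = (0.00, 0.00) ✓; PJ at 19.30° ✓; |PJ| = 45.90 ✓; ∠PJR = 125.4° ✓; |JR| = 23.10 ✓; ∠(JR, RM) = 93.90° ✗; |RM| = 22.00 ✓.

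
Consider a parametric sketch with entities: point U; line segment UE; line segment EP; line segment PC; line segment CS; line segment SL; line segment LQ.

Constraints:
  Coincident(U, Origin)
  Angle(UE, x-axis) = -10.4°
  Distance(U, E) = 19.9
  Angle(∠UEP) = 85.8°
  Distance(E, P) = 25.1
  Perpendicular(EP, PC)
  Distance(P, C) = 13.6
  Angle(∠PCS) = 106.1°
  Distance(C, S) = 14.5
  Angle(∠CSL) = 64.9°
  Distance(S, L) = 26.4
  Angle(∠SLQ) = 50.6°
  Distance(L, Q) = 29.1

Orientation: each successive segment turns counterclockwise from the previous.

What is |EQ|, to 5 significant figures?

37.088

U is at the origin; UE runs at -10.4° with length 19.9, so E = (19.573, -3.5923). ∠UEP = 85.8° gives EP at 83.800° from the x-axis; with |EP| = 25.1, P = (22.284, 21.361). EP ⟂ PC, so PC runs at 173.80°; with |PC| = 13.6, C = (8.7634, 22.830). ∠PCS = 106.1° gives CS at -112.30° from the x-axis; with |CS| = 14.5, S = (3.2613, 9.4141). ∠CSL = 64.9° gives SL at 2.8000° from the x-axis; with |SL| = 26.4, L = (29.630, 10.704). ∠SLQ = 50.6° gives LQ at 132.20° from the x-axis; with |LQ| = 29.1, Q = (10.083, 32.261). Then |EQ| = |Q − E| = 37.088.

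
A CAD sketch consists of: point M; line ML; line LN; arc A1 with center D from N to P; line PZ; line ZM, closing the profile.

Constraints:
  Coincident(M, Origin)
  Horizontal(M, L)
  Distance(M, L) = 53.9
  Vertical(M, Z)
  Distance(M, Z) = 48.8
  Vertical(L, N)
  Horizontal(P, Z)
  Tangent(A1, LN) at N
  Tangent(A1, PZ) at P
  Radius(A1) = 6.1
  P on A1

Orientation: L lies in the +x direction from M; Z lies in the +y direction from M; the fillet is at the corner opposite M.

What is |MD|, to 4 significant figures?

64.09

M is at the origin; M and L share the same y with |ML| = 53.9 and L on the +x side, so L = (53.90, 0.000). MZ is vertical with |MZ| = 48.8 and Z on the +y side, so Z = (0.000, 48.80). The virtual corner opposite M is at (53.90, 48.80). Since A1 is tangent to LN there, DN ⟂ LN and A1 meets PZ tangentially, so DP is at right angles to PZ, with radius 6.1, so the center D sits 6.1 in from both sides at D = (47.80, 42.70). Then |MD| = |D − M| = 64.09.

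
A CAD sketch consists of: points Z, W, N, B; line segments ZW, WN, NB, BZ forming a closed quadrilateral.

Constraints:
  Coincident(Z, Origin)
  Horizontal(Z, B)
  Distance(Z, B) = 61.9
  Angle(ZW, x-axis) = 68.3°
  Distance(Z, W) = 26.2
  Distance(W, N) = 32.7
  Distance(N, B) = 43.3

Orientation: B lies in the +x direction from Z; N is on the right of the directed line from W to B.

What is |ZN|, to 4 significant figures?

20.38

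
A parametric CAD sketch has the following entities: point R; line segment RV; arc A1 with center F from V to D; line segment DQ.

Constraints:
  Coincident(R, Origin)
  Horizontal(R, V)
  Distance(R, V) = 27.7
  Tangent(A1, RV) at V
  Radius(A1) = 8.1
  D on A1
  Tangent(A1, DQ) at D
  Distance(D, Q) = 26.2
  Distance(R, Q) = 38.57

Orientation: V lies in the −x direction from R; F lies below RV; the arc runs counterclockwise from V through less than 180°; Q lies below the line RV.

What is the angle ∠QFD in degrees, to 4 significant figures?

72.82°

Checks: |RV| = 27.70 ✓; |FD| = 8.100 ✓; ∠(FD, DQ) = 90.00° ✓; |DQ| = 26.20 ✓; |RQ| = 38.57 ✓.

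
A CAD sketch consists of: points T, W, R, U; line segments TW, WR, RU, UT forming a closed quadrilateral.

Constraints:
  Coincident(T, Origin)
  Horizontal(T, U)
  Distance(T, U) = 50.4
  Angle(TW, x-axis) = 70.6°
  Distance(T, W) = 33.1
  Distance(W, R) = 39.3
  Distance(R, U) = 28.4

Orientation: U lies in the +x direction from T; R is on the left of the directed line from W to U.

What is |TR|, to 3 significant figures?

57.7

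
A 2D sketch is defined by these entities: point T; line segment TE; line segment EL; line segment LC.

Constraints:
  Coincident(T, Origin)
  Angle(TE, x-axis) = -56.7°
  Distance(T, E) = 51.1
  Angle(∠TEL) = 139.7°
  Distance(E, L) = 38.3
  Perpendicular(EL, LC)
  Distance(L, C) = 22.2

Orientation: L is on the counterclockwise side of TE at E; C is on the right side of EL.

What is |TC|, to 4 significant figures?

94.99

T is at the origin; TE runs at -56.7° with length 51.1, so E = 51.1·(cos -56.7°, sin -56.7°) = (28.06, -42.71). ∠TEL = 139.7°, so EL runs at -56.7° + (180° − 139.7°) = -16.40° from the x-axis; with |EL| = 38.3, L = E + 38.3·(cos -16.40°, sin -16.40°) = (64.80, -53.52). The perpendicularity gives LC at right angles to EL; with |LC| = 22.2 on the right of EL, C = L + 22.2·(-0.2823, -0.9593) = (58.53, -74.82). Then |TC| = |C − T| = 94.99.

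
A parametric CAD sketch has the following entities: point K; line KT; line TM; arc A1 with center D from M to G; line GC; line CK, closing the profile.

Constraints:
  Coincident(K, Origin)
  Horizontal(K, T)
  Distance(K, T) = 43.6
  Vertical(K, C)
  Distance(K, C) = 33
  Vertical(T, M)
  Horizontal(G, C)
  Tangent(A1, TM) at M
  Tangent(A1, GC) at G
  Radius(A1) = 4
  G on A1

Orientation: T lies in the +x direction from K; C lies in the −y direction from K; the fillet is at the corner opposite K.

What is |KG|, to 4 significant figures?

51.55

K is at the origin; KT is horizontal with |KT| = 43.6 and T on the +x side, so T = (43.60, 0.000). K and C share the same x with |KC| = 33.0 and C on the −y side, so C = (0.000, -33.00). The virtual corner opposite K is at (43.60, -33.00). The tangent condition forces DM to be normal to TM and A1 meets GC tangentially, so DG is at right angles to GC, with radius 4.0, so the center D sits 4.0 in from both sides at D = (39.60, -29.00). That places the tangent points at M = (43.60, -29.00) on TM and G = (39.60, -33.00) on GC. Then |KG| = |G − K| = 51.55.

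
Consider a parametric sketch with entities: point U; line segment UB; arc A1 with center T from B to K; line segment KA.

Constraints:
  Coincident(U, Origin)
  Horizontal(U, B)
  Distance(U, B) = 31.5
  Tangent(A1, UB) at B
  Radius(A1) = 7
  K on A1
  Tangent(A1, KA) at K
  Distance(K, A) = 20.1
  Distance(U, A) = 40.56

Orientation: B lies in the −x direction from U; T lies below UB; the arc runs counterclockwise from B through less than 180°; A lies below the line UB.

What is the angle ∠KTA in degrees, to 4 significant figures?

70.80°

Checks: ∠(TB, BU) = 90.00° ✓; |TB| = 7.000 ✓; |TK| = 7.000 ✓; ∠(TK, KA) = 90.00° ✓; |KA| = 20.10 ✓; |UA| = 40.56 ✓.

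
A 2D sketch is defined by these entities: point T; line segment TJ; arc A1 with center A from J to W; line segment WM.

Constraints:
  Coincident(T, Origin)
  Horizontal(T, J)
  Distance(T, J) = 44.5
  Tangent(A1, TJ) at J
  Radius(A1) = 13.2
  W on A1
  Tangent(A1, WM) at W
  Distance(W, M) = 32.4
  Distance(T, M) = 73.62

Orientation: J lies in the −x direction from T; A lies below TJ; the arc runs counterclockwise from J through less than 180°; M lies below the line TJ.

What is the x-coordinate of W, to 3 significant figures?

-57.7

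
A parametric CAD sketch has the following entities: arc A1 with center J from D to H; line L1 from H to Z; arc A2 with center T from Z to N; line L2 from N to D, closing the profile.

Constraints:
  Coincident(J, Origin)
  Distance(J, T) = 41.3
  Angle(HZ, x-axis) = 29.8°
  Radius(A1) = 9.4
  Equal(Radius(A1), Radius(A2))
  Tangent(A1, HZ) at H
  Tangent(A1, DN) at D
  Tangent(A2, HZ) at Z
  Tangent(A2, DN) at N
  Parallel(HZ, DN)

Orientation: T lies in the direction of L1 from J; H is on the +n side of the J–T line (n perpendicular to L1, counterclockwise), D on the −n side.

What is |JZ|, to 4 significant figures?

42.36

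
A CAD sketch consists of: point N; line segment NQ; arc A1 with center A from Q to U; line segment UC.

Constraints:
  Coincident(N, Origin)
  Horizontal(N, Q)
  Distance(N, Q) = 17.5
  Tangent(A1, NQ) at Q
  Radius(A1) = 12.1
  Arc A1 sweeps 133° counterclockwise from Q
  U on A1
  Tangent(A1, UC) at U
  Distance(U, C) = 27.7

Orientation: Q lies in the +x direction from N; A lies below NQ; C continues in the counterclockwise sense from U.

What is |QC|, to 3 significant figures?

41.8

N is at the origin; N and Q share the same y with |NQ| = 17.5 and Q on the +x side, so Q = (17.5, 0.00). Tangency of A1 to NQ means the radius AQ is perpendicular to NQ, so A = Q + (0, -12.1) = (17.5, -12.1). On A1, Q sits at bearing 90° from A; a 133° counterclockwise sweep puts U at bearing 223°, so U = A + 12.1·(cos 223°, sin 223°) = (8.65, -20.4). The tangent condition forces AU to be normal to UC, so UC runs along (−sin 223°, cos 223°); with |UC| = 27.7, C = (27.5, -40.6). Then |QC| = |C − Q| = 41.8.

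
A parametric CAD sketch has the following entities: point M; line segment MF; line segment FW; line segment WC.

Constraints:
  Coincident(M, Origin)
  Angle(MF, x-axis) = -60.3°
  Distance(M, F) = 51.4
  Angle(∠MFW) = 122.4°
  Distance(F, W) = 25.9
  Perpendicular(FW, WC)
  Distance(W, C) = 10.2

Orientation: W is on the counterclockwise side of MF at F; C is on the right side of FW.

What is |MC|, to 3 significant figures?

75.7

∠MFW = 122.4°, so FW runs at -60.3° + (180° − 122.4°) = -2.70° from the x-axis; with |FW| = 25.9, W = F + 25.9·(cos -2.70°, sin -2.70°) = (51.3, -45.9). The perpendicularity gives WC at right angles to FW; with |WC| = 10.2 on the right of FW, C = W + 10.2·(-0.0471, -0.999) = (50.9, -56.1). Then |MC| = |C − M| = 75.7.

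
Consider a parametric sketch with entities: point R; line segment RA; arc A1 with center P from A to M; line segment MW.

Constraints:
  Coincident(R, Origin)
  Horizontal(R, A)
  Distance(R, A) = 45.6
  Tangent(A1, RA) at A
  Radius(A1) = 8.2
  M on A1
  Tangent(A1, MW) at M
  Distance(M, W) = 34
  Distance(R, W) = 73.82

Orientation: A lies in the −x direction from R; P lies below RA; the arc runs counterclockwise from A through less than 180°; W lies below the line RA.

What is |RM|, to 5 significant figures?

53.802

R is at the origin; RA is horizontal with |RA| = 45.6 and A on the −x side, so A = (-45.600, 0.0000). A1 meets RA tangentially, so PA is at right angles to RA, so P = A + (0, -8.2) = (-45.600, -8.2000). Since PM ⟂ MW (tangency), |PW| = √(8.2² + 34.0²) = 34.975 regardless of where M sits on A1. So W lies on both circle(R, 73.82) and circle(P, 34.975); the below-RA intersection is W = (-62.940, -38.574). M is the foot of the tangent from W: M = (-53.476, -5.9174).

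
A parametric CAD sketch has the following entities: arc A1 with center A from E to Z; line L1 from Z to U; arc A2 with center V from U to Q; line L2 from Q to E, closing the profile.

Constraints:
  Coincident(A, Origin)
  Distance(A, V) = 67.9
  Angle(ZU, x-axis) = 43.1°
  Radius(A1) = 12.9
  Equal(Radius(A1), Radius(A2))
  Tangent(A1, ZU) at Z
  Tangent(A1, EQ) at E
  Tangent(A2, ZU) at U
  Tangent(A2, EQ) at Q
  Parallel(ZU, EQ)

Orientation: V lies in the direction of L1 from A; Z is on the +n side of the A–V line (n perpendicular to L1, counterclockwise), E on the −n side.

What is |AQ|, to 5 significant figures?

69.115

The slot axis is L1's direction at 43.1°, so u = (cos 43.1°, sin 43.1°) = (0.73016, 0.68327) and n = (−sin 43.1°, cos 43.1°) = (-0.68327, 0.73016). A is at the origin and V lies 67.9 along u from A, so V = 67.9·u = (49.578, 46.394). Tangency of A1 to both parallel lines with radius 12.9 puts Z and E at A ± 12.9·n: Z = (-8.8142, 9.4191), E = (8.8142, -9.4191). Equal radii place U and Q the same way about V: U = V + 12.9·n = (40.764, 55.813), Q = V − 12.9·n = (58.392, 36.975). Then |AQ| = |Q − A| = 69.115.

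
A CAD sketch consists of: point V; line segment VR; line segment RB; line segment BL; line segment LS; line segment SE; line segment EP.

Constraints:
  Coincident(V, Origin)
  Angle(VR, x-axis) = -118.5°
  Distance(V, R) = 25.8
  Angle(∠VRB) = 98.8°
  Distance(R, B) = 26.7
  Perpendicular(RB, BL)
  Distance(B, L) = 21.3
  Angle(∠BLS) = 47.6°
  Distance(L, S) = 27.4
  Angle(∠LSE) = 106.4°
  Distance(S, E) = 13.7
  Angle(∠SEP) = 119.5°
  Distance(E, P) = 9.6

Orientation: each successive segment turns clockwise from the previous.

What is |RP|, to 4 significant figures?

24.25

V is at the origin; VR runs at -118.5° with length 25.8, so R = (-12.31, -22.67). ∠VRB = 98.8° gives RB at 160.3° from the x-axis; with |RB| = 26.7, B = (-37.45, -13.67). RB ⟂ BL, so BL runs at 70.30°; with |BL| = 21.3, L = (-30.27, 6.380). ∠BLS = 47.6° gives LS at -62.10° from the x-axis; with |LS| = 27.4, S = (-17.45, -17.83). ∠LSE = 106.4° gives SE at -135.7° from the x-axis; with |SE| = 13.7, E = (-27.25, -27.40). ∠SEP = 119.5° gives EP at 163.8° from the x-axis; with |EP| = 9.6, P = (-36.47, -24.72). Then |RP| = |P − R| = 24.25.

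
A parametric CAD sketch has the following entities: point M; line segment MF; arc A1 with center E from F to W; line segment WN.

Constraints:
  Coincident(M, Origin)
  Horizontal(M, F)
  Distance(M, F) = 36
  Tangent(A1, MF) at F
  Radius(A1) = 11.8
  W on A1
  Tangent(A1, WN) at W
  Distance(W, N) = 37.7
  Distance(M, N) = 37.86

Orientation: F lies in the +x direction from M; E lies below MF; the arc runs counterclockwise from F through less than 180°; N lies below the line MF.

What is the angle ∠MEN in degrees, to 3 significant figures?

58.5°

M is at the origin; M and F share the same y with |MF| = 36.0 and F on the +x side, so F = (36.0, 0.00). Since A1 is tangent to MF there, EF ⟂ MF, so E = F + (0, -11.8) = (36.0, -11.8). Since EW ⟂ WN (tangency), |EN| = √(11.8² + 37.7²) = 39.5 regardless of where W sits on A1. So N lies on both circle(M, 37.86) and circle(E, 39.5); the below-MF intersection is N = (5.91, -37.4). W is the foot of the tangent from N: W = (26.0, -5.51).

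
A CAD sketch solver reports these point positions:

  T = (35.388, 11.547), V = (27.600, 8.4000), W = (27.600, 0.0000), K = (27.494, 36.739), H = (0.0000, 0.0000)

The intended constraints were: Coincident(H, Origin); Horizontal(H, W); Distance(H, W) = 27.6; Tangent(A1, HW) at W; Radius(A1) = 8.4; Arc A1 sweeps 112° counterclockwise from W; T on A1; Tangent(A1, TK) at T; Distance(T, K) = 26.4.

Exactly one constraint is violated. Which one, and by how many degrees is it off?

Tangent(A1, TK) at T — off by 4.60°.

H = (0.00, 0.00) ✓; H.y = 0.00, W.y = 0.00 ✓; |HW| = 27.60 ✓; ∠(VW, WH) = 90.00° ✓; |VW| = 8.400 ✓; bearing(V→T) − bearing(V→W) = 112.0° ✓; |VT| = 8.400 ✓; ∠(VT, TK) = 94.60° ✗; |TK| = 26.40 ✓.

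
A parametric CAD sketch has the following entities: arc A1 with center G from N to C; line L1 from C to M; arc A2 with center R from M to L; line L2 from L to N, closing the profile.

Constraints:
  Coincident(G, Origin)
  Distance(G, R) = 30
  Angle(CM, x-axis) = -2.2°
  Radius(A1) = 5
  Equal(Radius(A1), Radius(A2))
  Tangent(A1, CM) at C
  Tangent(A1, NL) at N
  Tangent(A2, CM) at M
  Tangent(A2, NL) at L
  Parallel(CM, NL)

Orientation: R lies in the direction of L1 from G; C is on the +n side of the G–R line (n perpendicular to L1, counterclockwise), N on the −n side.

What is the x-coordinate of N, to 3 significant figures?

-0.192

The slot axis is L1's direction at -2.2°, so u = (cos -2.2°, sin -2.2°) = (0.999, -0.0384) and n = (−sin -2.2°, cos -2.2°) = (0.0384, 0.999). G is at the origin and R lies 30.0 along u from G, so R = 30.0·u = (30.0, -1.15). Tangency of A1 to both parallel lines with radius 5.0 puts C and N at G ± 5.0·n: C = (0.192, 5.00), N = (-0.192, -5.00). So N.x = -0.192.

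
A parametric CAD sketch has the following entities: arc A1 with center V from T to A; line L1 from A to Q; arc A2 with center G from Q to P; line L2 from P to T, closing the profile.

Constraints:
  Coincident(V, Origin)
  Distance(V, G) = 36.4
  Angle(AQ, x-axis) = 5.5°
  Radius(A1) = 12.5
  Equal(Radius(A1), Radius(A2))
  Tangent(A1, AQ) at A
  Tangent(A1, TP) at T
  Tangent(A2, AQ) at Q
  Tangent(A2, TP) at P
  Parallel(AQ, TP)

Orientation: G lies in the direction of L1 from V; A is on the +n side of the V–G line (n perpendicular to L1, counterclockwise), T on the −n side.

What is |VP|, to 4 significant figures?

38.49

The slot axis is L1's direction at 5.5°, so u = (cos 5.5°, sin 5.5°) = (0.9954, 0.09585) and n = (−sin 5.5°, cos 5.5°) = (-0.09585, 0.9954). V is at the origin and G lies 36.4 along u from V, so G = 36.4·u = (36.23, 3.489). Tangency of A1 to both parallel lines with radius 12.5 puts A and T at V ± 12.5·n: A = (-1.198, 12.44), T = (1.198, -12.44). Equal radii place Q and P the same way about G: Q = G + 12.5·n = (35.03, 15.93), P = G − 12.5·n = (37.43, -8.954). Then |VP| = |P − V| = 38.49.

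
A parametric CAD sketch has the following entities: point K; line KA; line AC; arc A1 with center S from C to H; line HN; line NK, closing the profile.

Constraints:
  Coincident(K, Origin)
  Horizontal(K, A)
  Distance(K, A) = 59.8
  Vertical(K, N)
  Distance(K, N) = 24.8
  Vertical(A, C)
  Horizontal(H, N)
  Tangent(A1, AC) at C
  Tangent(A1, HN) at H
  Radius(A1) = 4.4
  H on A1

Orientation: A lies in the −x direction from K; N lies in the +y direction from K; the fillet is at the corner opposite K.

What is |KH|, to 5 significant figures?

60.698

K is at the origin; KA is horizontal with |KA| = 59.8 and A on the −x side, so A = (-59.800, 0.0000). K and N share the same x with |KN| = 24.8 and N on the +y side, so N = (0.0000, 24.800). The virtual corner opposite K is at (-59.800, 24.800). The tangent condition forces SC to be normal to AC and A1 meets HN tangentially, so SH is at right angles to HN, with radius 4.4, so the center S sits 4.4 in from both sides at S = (-55.400, 20.400). That places the tangent points at C = (-59.800, 20.400) on AC and H = (-55.400, 24.800) on HN. Then |KH| = |H − K| = 60.698.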